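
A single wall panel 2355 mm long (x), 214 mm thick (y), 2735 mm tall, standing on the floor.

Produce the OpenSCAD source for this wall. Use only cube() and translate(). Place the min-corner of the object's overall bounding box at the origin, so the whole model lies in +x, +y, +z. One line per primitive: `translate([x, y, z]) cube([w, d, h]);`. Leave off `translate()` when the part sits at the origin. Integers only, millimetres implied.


cube([2355, 214, 2735]);


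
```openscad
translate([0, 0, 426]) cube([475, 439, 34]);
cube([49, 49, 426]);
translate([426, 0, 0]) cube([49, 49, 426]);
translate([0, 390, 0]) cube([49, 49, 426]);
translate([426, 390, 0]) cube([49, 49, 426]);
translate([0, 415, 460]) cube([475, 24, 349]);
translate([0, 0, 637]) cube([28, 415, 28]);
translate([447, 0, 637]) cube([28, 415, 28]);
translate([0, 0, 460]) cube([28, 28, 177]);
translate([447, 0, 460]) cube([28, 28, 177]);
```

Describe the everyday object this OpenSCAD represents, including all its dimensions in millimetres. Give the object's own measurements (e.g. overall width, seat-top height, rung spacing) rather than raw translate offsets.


A chair. The seat is a 475×439×34 mm slab with its top at z = 460 mm, on four 49×49 mm corner legs (flush with the seat edges, standing on z = 0). A flat backrest 24 mm thick, 349 mm tall, spans the full seat width and rises from the seat top along its +y edge, rear face flush with the rear of the seat. Two armrests of 28×28 mm section run along each side from the seat's front edge to the front of the backrest, top faces 205 mm above the seat top and outer faces flush with the seat's x-edges; a 28×28 mm post under the front of each armrest stands on the seat at the front corner.


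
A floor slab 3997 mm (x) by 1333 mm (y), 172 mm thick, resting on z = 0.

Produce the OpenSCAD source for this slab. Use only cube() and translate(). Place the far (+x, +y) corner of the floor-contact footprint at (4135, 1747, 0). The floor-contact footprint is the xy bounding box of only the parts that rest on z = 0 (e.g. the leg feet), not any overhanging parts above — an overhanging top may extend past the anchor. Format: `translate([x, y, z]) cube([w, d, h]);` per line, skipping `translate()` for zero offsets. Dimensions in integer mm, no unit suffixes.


translate([138, 414, 0]) cube([3997, 1333, 172]);


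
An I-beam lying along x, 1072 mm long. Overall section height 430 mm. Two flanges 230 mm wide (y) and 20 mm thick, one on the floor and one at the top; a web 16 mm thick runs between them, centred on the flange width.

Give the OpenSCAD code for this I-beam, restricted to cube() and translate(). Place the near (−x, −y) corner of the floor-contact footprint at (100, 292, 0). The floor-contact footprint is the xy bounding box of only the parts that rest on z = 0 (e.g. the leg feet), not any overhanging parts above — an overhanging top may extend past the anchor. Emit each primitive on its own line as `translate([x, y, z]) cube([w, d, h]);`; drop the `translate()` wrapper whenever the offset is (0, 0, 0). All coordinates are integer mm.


translate([100, 292, 0]) cube([1072, 230, 20]);
translate([100, 399, 20]) cube([1072, 16, 390]);
translate([100, 292, 410]) cube([1072, 230, 20]);


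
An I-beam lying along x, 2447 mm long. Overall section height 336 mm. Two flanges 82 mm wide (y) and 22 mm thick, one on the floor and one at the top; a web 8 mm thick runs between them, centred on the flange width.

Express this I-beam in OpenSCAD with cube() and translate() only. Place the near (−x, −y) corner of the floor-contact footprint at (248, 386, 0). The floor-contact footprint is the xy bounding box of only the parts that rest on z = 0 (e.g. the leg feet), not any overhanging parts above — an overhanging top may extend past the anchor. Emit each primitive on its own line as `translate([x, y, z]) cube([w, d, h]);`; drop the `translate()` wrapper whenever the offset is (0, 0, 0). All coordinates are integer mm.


translate([248, 386, 0]) cube([2447, 82, 22]);
translate([248, 423, 22]) cube([2447, 8, 292]);
translate([248, 386, 314]) cube([2447, 82, 22]);


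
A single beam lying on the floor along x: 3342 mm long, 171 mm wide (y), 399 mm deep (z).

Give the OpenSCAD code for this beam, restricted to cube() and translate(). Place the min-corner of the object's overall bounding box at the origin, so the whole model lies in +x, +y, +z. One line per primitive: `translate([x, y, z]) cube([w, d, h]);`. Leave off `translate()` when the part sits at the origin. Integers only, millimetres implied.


cube([3342, 171, 399]);


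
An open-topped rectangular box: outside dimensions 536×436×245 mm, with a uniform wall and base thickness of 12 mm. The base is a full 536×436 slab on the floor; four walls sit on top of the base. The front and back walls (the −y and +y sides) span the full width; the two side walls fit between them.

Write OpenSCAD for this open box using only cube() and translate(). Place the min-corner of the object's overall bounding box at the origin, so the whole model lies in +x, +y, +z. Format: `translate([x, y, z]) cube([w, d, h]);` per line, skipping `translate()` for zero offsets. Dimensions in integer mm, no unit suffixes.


cube([536, 436, 12]);
translate([0, 0, 12]) cube([536, 12, 233]);
translate([0, 424, 12]) cube([536, 12, 233]);
translate([0, 12, 12]) cube([12, 412, 233]);
translate([524, 12, 12]) cube([12, 412, 233]);


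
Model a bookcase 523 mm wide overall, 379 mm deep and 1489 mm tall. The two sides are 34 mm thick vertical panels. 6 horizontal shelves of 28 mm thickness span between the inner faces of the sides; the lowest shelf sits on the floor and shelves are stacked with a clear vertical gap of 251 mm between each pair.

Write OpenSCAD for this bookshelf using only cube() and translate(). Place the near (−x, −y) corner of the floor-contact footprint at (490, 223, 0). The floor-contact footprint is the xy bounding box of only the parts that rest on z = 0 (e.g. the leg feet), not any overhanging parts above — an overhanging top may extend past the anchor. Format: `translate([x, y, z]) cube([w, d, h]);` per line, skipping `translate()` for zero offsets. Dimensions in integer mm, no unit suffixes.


translate([490, 223, 0]) cube([34, 379, 1489]);
translate([979, 223, 0]) cube([34, 379, 1489]);
translate([524, 223, 0]) cube([455, 379, 28]);
translate([524, 223, 279]) cube([455, 379, 28]);
translate([524, 223, 558]) cube([455, 379, 28]);
translate([524, 223, 837]) cube([455, 379, 28]);
translate([524, 223, 1116]) cube([455, 379, 28]);
translate([524, 223, 1395]) cube([455, 379, 28]);


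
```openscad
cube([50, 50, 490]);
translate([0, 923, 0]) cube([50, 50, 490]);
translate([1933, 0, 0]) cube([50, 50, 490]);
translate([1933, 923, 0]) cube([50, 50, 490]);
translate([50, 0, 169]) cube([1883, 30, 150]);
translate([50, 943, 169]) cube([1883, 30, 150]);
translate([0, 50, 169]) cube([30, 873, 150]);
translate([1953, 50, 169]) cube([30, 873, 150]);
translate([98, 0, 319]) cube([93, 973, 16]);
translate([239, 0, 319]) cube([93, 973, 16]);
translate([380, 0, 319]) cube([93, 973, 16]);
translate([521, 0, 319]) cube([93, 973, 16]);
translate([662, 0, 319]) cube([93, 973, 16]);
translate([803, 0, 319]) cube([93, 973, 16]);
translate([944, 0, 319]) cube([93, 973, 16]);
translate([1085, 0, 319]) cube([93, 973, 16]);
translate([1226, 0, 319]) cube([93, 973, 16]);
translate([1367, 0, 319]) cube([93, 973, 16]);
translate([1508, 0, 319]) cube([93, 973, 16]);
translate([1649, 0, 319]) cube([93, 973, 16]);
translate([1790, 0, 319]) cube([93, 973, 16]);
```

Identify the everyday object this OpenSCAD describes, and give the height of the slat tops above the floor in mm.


A bed frame. The slat-top height is 335 mm.

Four posts, four rails, and a row of slats — a bed frame. Slats sit on the rails at z = 169 + 150 = 319; with slat thickness 16, the top is 335 mm.


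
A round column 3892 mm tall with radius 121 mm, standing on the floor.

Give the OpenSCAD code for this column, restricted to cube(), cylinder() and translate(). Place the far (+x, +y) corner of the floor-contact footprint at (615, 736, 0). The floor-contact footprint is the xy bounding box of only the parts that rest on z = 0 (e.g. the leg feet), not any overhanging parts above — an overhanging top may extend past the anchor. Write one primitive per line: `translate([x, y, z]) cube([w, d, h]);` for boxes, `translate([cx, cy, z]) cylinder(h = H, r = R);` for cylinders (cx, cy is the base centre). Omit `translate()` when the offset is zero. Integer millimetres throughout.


translate([494, 615, 0]) cylinder(h = 3892, r = 121);


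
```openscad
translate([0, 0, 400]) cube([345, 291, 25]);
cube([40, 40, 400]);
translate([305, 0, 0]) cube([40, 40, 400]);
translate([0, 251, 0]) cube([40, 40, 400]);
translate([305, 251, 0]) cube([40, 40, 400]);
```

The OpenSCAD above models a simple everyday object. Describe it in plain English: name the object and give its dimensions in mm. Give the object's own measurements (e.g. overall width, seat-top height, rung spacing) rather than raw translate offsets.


A four-legged stool. The seat is a 345×291×25 mm slab whose top surface is at z = 425 mm; four square legs, each 40×40 mm in cross-section, run from the floor (z = 0) to the underside of the seat, each flush with a corner of the seat.


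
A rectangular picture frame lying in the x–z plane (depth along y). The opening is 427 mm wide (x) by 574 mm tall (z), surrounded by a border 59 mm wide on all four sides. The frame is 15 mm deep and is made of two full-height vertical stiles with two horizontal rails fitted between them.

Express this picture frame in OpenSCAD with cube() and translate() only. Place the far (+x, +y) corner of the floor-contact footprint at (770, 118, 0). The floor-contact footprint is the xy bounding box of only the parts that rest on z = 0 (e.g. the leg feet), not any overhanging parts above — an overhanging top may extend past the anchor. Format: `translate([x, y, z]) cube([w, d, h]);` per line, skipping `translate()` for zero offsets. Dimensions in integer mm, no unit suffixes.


translate([225, 103, 0]) cube([59, 15, 692]);
translate([711, 103, 0]) cube([59, 15, 692]);
translate([284, 103, 0]) cube([427, 15, 59]);
translate([284, 103, 633]) cube([427, 15, 59]);


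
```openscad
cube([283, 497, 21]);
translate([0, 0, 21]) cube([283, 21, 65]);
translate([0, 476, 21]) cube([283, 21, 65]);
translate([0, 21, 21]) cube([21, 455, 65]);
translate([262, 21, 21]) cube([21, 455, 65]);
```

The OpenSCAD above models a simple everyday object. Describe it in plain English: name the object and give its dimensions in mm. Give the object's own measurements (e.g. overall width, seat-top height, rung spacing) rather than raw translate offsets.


An open-topped rectangular box: outside dimensions 283×497×86 mm, with a uniform wall and base thickness of 21 mm. The base is a full 283×497 slab on the floor; four walls sit on top of the base. The front and back walls (the −y and +y sides) span the full width; the two side walls fit between them.


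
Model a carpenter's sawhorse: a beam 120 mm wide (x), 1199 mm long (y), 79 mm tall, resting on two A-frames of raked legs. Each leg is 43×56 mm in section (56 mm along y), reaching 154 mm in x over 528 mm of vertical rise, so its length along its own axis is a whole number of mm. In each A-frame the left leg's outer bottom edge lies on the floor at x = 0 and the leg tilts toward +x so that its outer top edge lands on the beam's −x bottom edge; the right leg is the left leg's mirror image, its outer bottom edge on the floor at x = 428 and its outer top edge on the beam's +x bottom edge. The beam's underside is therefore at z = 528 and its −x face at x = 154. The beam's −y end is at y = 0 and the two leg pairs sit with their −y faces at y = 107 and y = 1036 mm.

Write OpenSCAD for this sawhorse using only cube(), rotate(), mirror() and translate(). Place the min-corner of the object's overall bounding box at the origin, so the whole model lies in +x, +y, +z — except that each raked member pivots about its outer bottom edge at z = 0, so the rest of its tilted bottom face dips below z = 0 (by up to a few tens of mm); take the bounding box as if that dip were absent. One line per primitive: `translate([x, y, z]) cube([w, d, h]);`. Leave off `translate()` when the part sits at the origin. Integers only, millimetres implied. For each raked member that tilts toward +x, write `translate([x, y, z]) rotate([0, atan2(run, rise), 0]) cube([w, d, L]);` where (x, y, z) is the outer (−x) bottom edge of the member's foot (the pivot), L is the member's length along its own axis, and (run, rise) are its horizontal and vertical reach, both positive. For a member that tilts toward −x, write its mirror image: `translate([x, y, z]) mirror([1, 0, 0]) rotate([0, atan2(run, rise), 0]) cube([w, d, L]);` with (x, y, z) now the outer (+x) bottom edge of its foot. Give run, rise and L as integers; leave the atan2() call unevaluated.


translate([154, 0, 528]) cube([120, 1199, 79]);
translate([0, 107, 0]) rotate([0, atan2(154, 528), 0]) cube([43, 56, 550]);
translate([428, 107, 0]) mirror([1, 0, 0]) rotate([0, atan2(154, 528), 0]) cube([43, 56, 550]);
translate([0, 1036, 0]) rotate([0, atan2(154, 528), 0]) cube([43, 56, 550]);
translate([428, 1036, 0]) mirror([1, 0, 0]) rotate([0, atan2(154, 528), 0]) cube([43, 56, 550]);


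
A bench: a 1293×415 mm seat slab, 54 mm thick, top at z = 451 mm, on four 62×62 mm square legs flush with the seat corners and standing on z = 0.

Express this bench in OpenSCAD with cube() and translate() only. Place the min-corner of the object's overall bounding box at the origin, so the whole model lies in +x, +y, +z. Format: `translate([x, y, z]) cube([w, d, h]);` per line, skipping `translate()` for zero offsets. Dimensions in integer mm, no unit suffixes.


translate([0, 0, 397]) cube([1293, 415, 54]);
cube([62, 62, 397]);
translate([0, 353, 0]) cube([62, 62, 397]);
translate([1231, 0, 0]) cube([62, 62, 397]);
translate([1231, 353, 0]) cube([62, 62, 397]);


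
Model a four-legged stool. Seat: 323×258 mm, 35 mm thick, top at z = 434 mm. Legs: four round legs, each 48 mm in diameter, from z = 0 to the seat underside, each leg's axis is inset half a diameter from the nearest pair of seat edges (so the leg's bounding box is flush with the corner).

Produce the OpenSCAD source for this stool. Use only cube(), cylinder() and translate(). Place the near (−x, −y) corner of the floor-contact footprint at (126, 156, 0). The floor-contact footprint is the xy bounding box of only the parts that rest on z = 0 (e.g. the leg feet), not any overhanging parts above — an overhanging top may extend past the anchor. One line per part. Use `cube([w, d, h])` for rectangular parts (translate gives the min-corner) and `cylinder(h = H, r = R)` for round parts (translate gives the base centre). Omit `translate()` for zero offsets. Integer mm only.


translate([126, 156, 399]) cube([323, 258, 35]);
translate([150, 180, 0]) cylinder(h = 399, r = 24);
translate([425, 180, 0]) cylinder(h = 399, r = 24);
translate([150, 390, 0]) cylinder(h = 399, r = 24);
translate([425, 390, 0]) cylinder(h = 399, r = 24);


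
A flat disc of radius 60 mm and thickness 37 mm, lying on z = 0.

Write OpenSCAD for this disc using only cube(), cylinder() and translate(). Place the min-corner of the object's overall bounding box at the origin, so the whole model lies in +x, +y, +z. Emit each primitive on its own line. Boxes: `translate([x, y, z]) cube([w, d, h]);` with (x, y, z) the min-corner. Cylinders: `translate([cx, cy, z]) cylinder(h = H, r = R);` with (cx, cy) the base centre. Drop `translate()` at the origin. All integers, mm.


translate([60, 60, 0]) cylinder(h = 37, r = 60);


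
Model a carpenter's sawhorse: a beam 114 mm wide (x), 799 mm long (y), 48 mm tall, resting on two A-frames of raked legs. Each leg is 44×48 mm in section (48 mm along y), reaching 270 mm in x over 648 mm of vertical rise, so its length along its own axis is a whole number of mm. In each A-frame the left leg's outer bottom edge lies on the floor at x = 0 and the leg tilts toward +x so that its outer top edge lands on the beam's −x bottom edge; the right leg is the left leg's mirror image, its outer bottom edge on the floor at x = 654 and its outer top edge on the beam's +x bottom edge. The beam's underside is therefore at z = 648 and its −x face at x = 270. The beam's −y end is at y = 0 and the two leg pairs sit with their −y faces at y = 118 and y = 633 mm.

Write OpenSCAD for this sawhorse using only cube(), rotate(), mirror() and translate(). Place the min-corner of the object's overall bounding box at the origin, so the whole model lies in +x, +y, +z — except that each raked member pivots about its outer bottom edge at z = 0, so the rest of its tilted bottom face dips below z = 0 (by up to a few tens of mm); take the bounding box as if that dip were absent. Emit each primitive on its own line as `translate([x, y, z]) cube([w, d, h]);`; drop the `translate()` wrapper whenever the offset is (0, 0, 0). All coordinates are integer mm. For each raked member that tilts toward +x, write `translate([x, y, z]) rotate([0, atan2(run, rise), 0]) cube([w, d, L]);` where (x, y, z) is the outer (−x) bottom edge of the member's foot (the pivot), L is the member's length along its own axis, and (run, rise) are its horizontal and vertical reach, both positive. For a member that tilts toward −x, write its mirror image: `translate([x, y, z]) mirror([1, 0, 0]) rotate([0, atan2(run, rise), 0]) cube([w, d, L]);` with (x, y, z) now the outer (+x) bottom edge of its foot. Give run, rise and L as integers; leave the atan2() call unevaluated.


translate([270, 0, 648]) cube([114, 799, 48]);
translate([0, 118, 0]) rotate([0, atan2(270, 648), 0]) cube([44, 48, 702]);
translate([654, 118, 0]) mirror([1, 0, 0]) rotate([0, atan2(270, 648), 0]) cube([44, 48, 702]);
translate([0, 633, 0]) rotate([0, atan2(270, 648), 0]) cube([44, 48, 702]);
translate([654, 633, 0]) mirror([1, 0, 0]) rotate([0, atan2(270, 648), 0]) cube([44, 48, 702]);


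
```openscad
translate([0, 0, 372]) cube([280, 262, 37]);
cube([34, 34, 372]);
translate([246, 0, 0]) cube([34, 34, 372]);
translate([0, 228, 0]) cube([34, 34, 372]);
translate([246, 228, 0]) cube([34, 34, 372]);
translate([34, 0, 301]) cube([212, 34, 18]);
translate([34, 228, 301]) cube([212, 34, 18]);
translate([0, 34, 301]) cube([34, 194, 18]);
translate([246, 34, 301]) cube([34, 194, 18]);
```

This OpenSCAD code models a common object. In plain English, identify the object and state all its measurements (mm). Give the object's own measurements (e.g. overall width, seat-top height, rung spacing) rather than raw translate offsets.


A simple wooden stool: a rectangular seat 280 mm (x) by 262 mm (y), 37 mm thick, top face at z = 409 mm, on four square legs, each 34×34 mm in cross-section. The legs rest on z = 0, each flush with a corner of the seat. Four stretchers, 34 mm wide and 18 mm tall, connect adjacent legs with their undersides at z = 301 mm, each running between the inner faces of the legs it joins and aligned with the legs' outer faces on the other axis.


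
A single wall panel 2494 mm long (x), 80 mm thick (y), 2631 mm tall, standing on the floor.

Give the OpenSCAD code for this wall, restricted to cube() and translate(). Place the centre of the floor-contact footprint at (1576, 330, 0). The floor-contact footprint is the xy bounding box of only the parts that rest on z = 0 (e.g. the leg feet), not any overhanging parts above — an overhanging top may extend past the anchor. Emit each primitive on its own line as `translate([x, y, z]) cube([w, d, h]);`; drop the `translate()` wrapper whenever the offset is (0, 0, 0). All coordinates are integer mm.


translate([329, 290, 0]) cube([2494, 80, 2631]);


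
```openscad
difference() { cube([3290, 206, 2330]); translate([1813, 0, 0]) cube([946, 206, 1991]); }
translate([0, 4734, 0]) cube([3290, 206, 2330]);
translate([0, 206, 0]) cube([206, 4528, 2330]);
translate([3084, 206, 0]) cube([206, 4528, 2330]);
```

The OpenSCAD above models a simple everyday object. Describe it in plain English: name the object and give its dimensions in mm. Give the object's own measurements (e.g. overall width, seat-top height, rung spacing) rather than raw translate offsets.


A single room: four walls, each 2330 mm tall and 206 mm thick, enclosing an outside footprint 3290×4940 mm (x × y), no floor or roof. The front and back walls (−y and +y sides) run the full x-width; the side walls fit between their inner faces. A door opening 946 mm wide and 1991 mm tall is cut through the front wall from the floor up, its −x edge 1813 mm from the wall's −x end.


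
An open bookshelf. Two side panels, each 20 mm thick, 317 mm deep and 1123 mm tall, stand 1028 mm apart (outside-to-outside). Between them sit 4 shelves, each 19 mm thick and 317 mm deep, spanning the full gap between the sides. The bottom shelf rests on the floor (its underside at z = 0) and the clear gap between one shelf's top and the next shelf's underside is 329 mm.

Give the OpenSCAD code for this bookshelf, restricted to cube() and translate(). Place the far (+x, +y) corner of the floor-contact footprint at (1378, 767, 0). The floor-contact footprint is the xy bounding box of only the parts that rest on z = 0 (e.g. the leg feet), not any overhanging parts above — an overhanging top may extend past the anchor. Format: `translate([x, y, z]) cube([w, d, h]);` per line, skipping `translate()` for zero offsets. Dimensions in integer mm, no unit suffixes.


translate([350, 450, 0]) cube([20, 317, 1123]);
translate([1358, 450, 0]) cube([20, 317, 1123]);
translate([370, 450, 0]) cube([988, 317, 19]);
translate([370, 450, 348]) cube([988, 317, 19]);
translate([370, 450, 696]) cube([988, 317, 19]);
translate([370, 450, 1044]) cube([988, 317, 19]);


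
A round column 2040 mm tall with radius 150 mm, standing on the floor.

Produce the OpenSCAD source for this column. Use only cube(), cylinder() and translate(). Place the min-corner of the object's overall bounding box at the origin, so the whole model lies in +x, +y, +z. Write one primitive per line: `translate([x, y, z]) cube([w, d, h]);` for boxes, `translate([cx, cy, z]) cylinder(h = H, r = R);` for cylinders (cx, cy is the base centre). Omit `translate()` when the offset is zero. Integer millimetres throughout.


translate([150, 150, 0]) cylinder(h = 2040, r = 150);


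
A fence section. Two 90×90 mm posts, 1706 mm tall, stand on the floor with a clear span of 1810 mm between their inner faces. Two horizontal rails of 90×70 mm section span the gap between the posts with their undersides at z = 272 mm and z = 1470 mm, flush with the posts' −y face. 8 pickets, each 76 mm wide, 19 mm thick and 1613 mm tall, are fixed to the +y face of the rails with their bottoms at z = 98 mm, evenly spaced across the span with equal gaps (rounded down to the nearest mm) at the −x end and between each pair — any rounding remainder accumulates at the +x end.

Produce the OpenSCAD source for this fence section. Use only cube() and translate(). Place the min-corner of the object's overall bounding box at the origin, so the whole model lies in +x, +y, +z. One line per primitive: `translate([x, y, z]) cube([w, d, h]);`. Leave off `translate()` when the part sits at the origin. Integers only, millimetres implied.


cube([90, 90, 1706]);
translate([1900, 0, 0]) cube([90, 90, 1706]);
translate([90, 0, 272]) cube([1810, 90, 70]);
translate([90, 0, 1470]) cube([1810, 90, 70]);
translate([223, 90, 98]) cube([76, 19, 1613]);
translate([432, 90, 98]) cube([76, 19, 1613]);
translate([641, 90, 98]) cube([76, 19, 1613]);
translate([850, 90, 98]) cube([76, 19, 1613]);
translate([1059, 90, 98]) cube([76, 19, 1613]);
translate([1268, 90, 98]) cube([76, 19, 1613]);
translate([1477, 90, 98]) cube([76, 19, 1613]);
translate([1686, 90, 98]) cube([76, 19, 1613]);


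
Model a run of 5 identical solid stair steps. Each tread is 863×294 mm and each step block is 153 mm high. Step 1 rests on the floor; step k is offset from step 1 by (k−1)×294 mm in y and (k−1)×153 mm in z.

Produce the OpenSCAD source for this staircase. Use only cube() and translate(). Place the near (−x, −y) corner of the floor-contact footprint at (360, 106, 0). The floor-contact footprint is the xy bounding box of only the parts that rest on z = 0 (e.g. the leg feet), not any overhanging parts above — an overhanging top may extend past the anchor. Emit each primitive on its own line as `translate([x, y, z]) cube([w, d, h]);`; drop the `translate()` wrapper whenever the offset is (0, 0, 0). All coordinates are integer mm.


translate([360, 106, 0]) cube([863, 294, 153]);
translate([360, 400, 153]) cube([863, 294, 153]);
translate([360, 694, 306]) cube([863, 294, 153]);
translate([360, 988, 459]) cube([863, 294, 153]);
translate([360, 1282, 612]) cube([863, 294, 153]);


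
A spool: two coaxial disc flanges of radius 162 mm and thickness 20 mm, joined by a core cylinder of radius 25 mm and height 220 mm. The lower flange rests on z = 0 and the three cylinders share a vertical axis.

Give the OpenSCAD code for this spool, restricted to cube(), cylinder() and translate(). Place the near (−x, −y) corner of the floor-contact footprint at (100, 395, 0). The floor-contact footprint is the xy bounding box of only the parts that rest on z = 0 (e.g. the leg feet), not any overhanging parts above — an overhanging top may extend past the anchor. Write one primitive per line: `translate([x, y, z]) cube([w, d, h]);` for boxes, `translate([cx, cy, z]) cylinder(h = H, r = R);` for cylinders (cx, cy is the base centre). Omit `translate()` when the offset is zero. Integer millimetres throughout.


translate([262, 557, 0]) cylinder(h = 20, r = 162);
translate([262, 557, 20]) cylinder(h = 220, r = 25);
translate([262, 557, 240]) cylinder(h = 20, r = 162);


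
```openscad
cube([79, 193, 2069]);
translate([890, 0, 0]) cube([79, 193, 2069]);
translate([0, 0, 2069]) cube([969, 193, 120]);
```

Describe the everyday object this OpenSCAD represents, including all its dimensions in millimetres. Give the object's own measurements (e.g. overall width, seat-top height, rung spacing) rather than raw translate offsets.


A door frame. The clear opening is 811 mm wide and 2069 mm high. Two 79 mm wide jambs, 193 mm deep, stand either side of the opening from the floor to the top of the opening. A 120 mm thick head sits across the top of both jambs, spanning the full outside width of the frame.


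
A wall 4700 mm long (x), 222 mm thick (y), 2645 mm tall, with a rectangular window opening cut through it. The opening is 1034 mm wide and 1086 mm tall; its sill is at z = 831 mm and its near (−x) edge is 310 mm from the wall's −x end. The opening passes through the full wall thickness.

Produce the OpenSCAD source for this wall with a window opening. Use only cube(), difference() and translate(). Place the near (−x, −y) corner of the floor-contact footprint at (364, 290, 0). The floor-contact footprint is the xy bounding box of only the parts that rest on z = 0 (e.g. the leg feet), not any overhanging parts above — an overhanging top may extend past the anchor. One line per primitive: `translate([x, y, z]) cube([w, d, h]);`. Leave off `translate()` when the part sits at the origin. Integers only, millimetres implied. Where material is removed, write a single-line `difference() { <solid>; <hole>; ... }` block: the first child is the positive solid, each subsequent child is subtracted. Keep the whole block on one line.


difference() { translate([364, 290, 0]) cube([4700, 222, 2645]); translate([674, 290, 831]) cube([1034, 222, 1086]); }


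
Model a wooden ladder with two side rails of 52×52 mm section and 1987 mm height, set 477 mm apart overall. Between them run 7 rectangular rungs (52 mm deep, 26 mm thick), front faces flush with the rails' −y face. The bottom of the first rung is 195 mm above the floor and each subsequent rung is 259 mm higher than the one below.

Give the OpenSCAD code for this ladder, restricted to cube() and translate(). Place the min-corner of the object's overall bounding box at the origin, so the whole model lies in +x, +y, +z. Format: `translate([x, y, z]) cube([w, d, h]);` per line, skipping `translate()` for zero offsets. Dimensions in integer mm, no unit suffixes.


cube([52, 52, 1987]);
translate([425, 0, 0]) cube([52, 52, 1987]);
translate([52, 0, 195]) cube([373, 52, 26]);
translate([52, 0, 454]) cube([373, 52, 26]);
translate([52, 0, 713]) cube([373, 52, 26]);
translate([52, 0, 972]) cube([373, 52, 26]);
translate([52, 0, 1231]) cube([373, 52, 26]);
translate([52, 0, 1490]) cube([373, 52, 26]);
translate([52, 0, 1749]) cube([373, 52, 26]);


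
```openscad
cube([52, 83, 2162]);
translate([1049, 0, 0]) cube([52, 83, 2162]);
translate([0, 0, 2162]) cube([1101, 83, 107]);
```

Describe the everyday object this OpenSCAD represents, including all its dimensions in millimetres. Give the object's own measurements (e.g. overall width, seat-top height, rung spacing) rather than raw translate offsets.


A door frame. The clear opening is 997 mm wide and 2162 mm high. Two 52 mm wide jambs, 83 mm deep, stand either side of the opening from the floor to the top of the opening. A 107 mm thick head sits across the top of both jambs, spanning the full outside width of the frame.


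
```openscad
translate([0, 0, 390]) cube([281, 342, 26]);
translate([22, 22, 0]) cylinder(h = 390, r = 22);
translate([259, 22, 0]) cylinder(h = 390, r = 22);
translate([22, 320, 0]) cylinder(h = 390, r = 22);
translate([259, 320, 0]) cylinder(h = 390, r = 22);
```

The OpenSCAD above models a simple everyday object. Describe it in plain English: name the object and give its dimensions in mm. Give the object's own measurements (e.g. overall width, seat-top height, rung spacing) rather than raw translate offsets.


A four-legged stool. The seat is a 281×342×26 mm slab whose top surface is at z = 416 mm; four round legs, each 44 mm in diameter, run from the floor (z = 0) to the underside of the seat, each leg's axis is inset half a diameter from the nearest pair of seat edges (so the leg's bounding box is flush with the corner).


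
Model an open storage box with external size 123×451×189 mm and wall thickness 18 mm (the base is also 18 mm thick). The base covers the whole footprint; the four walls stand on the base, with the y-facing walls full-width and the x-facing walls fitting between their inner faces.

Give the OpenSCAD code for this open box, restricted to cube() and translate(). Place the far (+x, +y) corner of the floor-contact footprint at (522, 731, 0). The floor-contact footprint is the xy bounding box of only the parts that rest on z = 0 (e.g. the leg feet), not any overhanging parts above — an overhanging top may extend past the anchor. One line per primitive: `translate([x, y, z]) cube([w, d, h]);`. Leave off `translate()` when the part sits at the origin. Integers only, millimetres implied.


translate([399, 280, 0]) cube([123, 451, 18]);
translate([399, 280, 18]) cube([123, 18, 171]);
translate([399, 713, 18]) cube([123, 18, 171]);
translate([399, 298, 18]) cube([18, 415, 171]);
translate([504, 298, 18]) cube([18, 415, 171]);


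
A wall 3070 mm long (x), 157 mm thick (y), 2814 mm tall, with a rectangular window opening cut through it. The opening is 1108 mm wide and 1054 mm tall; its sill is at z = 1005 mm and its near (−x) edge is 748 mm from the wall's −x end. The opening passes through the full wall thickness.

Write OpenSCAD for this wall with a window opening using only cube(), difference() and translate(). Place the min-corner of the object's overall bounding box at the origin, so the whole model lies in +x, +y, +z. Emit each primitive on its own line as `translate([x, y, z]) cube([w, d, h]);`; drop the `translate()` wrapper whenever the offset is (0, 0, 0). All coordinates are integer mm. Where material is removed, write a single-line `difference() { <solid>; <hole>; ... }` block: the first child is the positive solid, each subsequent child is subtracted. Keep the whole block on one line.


difference() { cube([3070, 157, 2814]); translate([748, 0, 1005]) cube([1108, 157, 1054]); }


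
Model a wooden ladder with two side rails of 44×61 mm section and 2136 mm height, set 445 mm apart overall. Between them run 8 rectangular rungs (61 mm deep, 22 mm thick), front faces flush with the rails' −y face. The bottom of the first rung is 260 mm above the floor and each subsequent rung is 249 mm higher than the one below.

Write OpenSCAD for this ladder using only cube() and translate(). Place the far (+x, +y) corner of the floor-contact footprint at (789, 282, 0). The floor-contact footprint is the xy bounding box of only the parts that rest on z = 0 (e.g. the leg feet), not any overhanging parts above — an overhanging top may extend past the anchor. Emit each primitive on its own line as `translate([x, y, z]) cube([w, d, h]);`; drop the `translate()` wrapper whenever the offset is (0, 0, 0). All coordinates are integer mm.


// rung span = 445 - 2*44 = 357
// rung[k] z = 260 + k*249
translate([344, 221, 0]) cube([44, 61, 2136]);
translate([745, 221, 0]) cube([44, 61, 2136]);
translate([388, 221, 260]) cube([357, 61, 22]);
translate([388, 221, 509]) cube([357, 61, 22]);
translate([388, 221, 758]) cube([357, 61, 22]);
translate([388, 221, 1007]) cube([357, 61, 22]);
translate([388, 221, 1256]) cube([357, 61, 22]);
translate([388, 221, 1505]) cube([357, 61, 22]);
translate([388, 221, 1754]) cube([357, 61, 22]);
translate([388, 221, 2003]) cube([357, 61, 22]);


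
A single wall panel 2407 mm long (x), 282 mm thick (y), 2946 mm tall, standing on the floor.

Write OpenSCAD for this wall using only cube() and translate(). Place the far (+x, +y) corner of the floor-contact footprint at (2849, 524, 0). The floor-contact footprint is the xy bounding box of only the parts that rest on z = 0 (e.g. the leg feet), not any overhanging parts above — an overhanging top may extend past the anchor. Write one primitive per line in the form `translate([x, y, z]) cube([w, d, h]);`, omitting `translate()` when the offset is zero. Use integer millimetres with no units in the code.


translate([442, 242, 0]) cube([2407, 282, 2946]);


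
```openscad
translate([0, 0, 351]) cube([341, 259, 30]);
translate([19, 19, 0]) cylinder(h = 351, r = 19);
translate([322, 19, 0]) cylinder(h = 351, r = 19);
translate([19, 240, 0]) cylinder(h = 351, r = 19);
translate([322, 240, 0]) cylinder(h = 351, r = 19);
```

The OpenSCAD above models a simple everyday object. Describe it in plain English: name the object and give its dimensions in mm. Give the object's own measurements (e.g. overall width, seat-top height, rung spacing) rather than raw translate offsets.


A simple wooden stool: a rectangular seat 341 mm (x) by 259 mm (y), 30 mm thick, top face at z = 381 mm, on four round legs, each 38 mm in diameter. The legs rest on z = 0, each leg's axis is inset half a diameter from the nearest pair of seat edges (so the leg's bounding box is flush with the corner).


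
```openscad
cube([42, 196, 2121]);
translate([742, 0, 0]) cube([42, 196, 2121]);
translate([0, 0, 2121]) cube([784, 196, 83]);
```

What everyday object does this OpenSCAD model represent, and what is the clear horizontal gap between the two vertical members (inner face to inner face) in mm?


A door frame. The clear opening width is 700 mm.

Two 2121 mm tall posts with a header on top — a door frame. The left jamb is 42 mm wide at x = 0; the right jamb starts at x = 742. The clear opening is 742 − 42 = 700 mm.


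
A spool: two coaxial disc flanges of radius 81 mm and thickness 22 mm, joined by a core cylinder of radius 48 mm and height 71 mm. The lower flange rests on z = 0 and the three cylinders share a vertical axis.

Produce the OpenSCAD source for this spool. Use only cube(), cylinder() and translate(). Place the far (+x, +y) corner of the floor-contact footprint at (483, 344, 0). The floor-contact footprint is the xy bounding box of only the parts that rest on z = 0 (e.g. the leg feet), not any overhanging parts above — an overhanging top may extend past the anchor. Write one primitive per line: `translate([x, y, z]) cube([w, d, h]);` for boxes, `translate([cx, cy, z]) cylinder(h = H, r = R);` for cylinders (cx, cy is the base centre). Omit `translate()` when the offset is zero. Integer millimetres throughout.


translate([402, 263, 0]) cylinder(h = 22, r = 81);
translate([402, 263, 22]) cylinder(h = 71, r = 48);
translate([402, 263, 93]) cylinder(h = 22, r = 81);


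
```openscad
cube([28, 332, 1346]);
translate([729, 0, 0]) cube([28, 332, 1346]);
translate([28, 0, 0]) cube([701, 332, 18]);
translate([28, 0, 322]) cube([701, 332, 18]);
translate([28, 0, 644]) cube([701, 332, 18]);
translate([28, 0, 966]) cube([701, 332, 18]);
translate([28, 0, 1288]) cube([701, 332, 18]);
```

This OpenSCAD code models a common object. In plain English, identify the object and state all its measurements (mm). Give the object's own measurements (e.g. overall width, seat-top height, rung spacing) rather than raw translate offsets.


An open bookshelf. Two side panels, each 28 mm thick, 332 mm deep and 1346 mm tall, stand 757 mm apart (outside-to-outside). Between them sit 5 shelves, each 18 mm thick and 332 mm deep, spanning the full gap between the sides. The bottom shelf rests on the floor (its underside at z = 0) and the clear gap between one shelf's top and the next shelf's underside is 304 mm.


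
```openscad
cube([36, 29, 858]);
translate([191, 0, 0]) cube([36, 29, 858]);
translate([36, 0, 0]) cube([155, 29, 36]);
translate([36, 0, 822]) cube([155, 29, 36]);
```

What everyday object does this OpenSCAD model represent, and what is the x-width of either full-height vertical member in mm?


A picture frame. The border width is 36 mm.

Four thin pieces enclosing a rectangular opening — a picture frame. The two full-height stiles are 858 mm tall; the top rail sits at z = 822 and is 36 mm tall, so the border above the opening is 858 − 822 = 36 mm, matching the stile x-width.


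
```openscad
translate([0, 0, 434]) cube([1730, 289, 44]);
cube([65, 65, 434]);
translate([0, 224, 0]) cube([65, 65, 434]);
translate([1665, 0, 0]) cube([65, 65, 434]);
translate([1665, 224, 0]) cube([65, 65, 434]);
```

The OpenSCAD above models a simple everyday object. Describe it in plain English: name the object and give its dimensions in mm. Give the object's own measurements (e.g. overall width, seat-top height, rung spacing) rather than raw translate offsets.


A bench: a 1730×289 mm seat slab, 44 mm thick, top at z = 478 mm, on four 65×65 mm square legs flush with the seat corners and standing on z = 0.


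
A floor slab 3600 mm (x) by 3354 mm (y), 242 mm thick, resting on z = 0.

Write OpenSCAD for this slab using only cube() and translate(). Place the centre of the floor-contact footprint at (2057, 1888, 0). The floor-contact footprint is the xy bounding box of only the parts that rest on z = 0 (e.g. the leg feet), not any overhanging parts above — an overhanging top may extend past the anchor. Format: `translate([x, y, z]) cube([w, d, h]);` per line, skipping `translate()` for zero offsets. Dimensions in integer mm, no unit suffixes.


translate([257, 211, 0]) cube([3600, 3354, 242]);


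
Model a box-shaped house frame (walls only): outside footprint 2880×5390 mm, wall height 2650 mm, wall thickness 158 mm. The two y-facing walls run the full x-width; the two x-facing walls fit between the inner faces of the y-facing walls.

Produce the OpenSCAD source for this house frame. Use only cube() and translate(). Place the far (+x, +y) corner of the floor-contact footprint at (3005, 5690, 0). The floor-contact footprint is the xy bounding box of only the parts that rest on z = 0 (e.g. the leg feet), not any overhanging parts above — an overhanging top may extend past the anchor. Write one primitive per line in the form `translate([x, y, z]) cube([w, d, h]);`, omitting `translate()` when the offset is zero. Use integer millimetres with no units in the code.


translate([125, 300, 0]) cube([2880, 158, 2650]);
translate([125, 5532, 0]) cube([2880, 158, 2650]);
translate([125, 458, 0]) cube([158, 5074, 2650]);
translate([2847, 458, 0]) cube([158, 5074, 2650]);
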